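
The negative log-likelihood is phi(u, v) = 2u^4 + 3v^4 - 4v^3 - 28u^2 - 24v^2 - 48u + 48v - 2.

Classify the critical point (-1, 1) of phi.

The mixed partial ∂²phi/∂u∂v is 0, so the Hessian at any point is diag(phi_uu, phi_vv) = diag(8(3u^2 - 7), 12(3v^2 - 2v - 4)).
At (-1, 1): H = diag(-32, -36).
Both eigenvalues are negative, so H is negative definite: a local maximum.

local maximum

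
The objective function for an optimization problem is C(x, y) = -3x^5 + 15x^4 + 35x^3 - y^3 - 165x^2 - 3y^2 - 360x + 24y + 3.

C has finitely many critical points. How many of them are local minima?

2

C separates as a function of x plus a function of y, so ∇C=0 decouples.
∂C/∂x = -15(x - 4)(x - 3)(x + 1)(x + 2) = 0 at x ∈ {-2, -1, 3, 4}; ∂C/∂y = -3(y - 2)(y + 4) = 0 at y ∈ {-4, 2}.
The Hessian is diagonal: diag(C_xx, C_yy). Second derivatives: C_xx(-2)=450, C_xx(-1)=-300, C_xx(3)=300, C_xx(4)=-450; C_yy(-4)=18, C_yy(2)=-18.
Local minima occur where both diagonal entries positive: (-2, -4), (3, -4). Count: 2.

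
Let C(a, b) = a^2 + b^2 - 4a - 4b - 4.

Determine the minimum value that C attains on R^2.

-12

C(a,b) separates as P(a) + Q(b) − 4, so its minimum is min P + min Q − 4.
P'(a) = 2a - 4 vanishes at a ∈ {2}; Q'(b) = 2b - 4 vanishes at b ∈ {2}.
Local minima of P (where P''>0): P(2)=-4. Local minima of Q: Q(2)=-4.
So the global minimum of C is P(2) + Q(2) − 4 = -4 − 4 − 4 = -12, attained at (2, 2).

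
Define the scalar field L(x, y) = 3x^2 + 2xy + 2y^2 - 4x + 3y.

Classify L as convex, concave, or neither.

convex

L is quadratic, so its Hessian is the constant matrix H = [[6, 2], [2, 4]].
det(H) = 20, tr(H) = 10.
det(H) > 0 and tr(H) > 0, so H is positive definite everywhere: convex.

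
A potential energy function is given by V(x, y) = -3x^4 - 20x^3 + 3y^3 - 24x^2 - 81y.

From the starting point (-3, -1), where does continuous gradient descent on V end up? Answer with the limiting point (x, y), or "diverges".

V is separable, so gradient descent decouples: x follows -∂V/∂x, y follows -∂V/∂y.
∂V/∂x = -12x(x + 1)(x + 4); at x=-3 this is -72, so x increases.
∂V/∂y = 9(y - 3)(y + 3); at y=-1 this is -72, so y increases.
x converges to its nearest critical value -1 (a local min of the x-part); y converges to 3. The iterate converges to (-1, 3).

(-1, 3)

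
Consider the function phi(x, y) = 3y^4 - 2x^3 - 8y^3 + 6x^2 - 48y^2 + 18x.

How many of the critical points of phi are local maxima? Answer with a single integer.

phi separates as a function of x plus a function of y, so ∇phi=0 decouples.
∂phi/∂x = -6(x - 3)(x + 1) = 0 at x ∈ {-1, 3}; ∂phi/∂y = 12y(y - 4)(y + 2) = 0 at y ∈ {-2, 0, 4}.
The Hessian is diagonal: diag(phi_xx, phi_yy). Second derivatives: phi_xx(-1)=24, phi_xx(3)=-24; phi_yy(-2)=144, phi_yy(0)=-96, phi_yy(4)=288.
Local maxima occur where both diagonal entries negative: (3, 0). Count: 1.

1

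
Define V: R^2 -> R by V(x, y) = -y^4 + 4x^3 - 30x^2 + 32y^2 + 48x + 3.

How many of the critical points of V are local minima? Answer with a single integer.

V separates as a function of x plus a function of y, so ∇V=0 decouples.
∂V/∂x = 12(x - 4)(x - 1) = 0 at x ∈ {1, 4}; ∂V/∂y = -4y(y - 4)(y + 4) = 0 at y ∈ {-4, 0, 4}.
The Hessian is diagonal: diag(V_xx, V_yy). Second derivatives: V_xx(1)=-36, V_xx(4)=36; V_yy(-4)=-128, V_yy(0)=64, V_yy(4)=-128.
Local minima occur where both diagonal entries positive: (4, 0). Count: 1.

1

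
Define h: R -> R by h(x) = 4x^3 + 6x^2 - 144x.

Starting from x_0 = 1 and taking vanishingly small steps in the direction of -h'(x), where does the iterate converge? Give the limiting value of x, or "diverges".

h'(x) = 12(x - 3)(x + 4), so h'(1) = -120.
Gradient descent moves in the -h' direction, i.e. x is increasing.
The nearest critical point in that direction is x = 3, where h'' = 84 > 0 (a local minimum). The iterate converges there.

3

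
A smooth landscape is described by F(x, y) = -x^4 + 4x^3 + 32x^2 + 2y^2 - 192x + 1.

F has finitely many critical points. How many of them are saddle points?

2

F separates as a function of x plus a function of y, so ∇F=0 decouples.
∂F/∂x = -4(x - 4)(x - 3)(x + 4) = 0 at x ∈ {-4, 3, 4}; ∂F/∂y = 4y = 0 at y ∈ {0}.
The Hessian is diagonal: diag(F_xx, F_yy). Second derivatives: F_xx(-4)=-224, F_xx(3)=28, F_xx(4)=-32; F_yy(0)=4.
Saddle points occur where the two diagonal entries have opposite signs: (-4, 0), (4, 0). Count: 2.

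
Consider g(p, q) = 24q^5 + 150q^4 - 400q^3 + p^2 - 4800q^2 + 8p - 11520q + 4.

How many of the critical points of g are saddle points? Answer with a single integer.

2

g separates as a function of p plus a function of q, so ∇g=0 decouples.
∂g/∂p = 2(p + 4) = 0 at p ∈ {-4}; ∂g/∂q = 120(q - 4)(q + 2)(q + 3)(q + 4) = 0 at q ∈ {-4, -3, -2, 4}.
The Hessian is diagonal: diag(g_pp, g_qq). Second derivatives: g_pp(-4)=2; g_qq(-4)=-1920, g_qq(-3)=840, g_qq(-2)=-1440, g_qq(4)=40320.
Saddle points occur where the two diagonal entries have opposite signs: (-4, -4), (-4, -2). Count: 2.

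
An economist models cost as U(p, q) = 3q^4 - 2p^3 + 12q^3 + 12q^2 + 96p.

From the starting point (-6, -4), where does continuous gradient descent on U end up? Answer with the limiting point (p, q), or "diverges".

(-4, -2)

U is separable, so gradient descent decouples: p follows -∂U/∂p, q follows -∂U/∂q.
∂U/∂p = -6(p - 4)(p + 4); at p=-6 this is -120, so p increases.
∂U/∂q = 12q(q + 1)(q + 2); at q=-4 this is -288, so q increases.
p converges to its nearest critical value -4 (a local min of the p-part); q converges to -2. The iterate converges to (-4, -2).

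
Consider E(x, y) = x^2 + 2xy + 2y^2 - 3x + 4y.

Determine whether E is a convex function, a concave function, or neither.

E is quadratic, so its Hessian is the constant matrix H = [[2, 2], [2, 4]].
det(H) = 4, tr(H) = 6.
det(H) > 0 and tr(H) > 0, so H is positive definite everywhere: convex.

convex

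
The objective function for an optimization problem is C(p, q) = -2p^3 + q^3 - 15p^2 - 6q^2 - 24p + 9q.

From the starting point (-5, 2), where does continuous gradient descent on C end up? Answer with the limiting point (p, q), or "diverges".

C is separable, so gradient descent decouples: p follows -∂C/∂p, q follows -∂C/∂q.
∂C/∂p = -6(p + 1)(p + 4); at p=-5 this is -24, so p increases.
∂C/∂q = 3(q - 3)(q - 1); at q=2 this is -3, so q increases.
p converges to its nearest critical value -4 (a local min of the p-part); q converges to 3. The iterate converges to (-4, 3).

(-4, 3)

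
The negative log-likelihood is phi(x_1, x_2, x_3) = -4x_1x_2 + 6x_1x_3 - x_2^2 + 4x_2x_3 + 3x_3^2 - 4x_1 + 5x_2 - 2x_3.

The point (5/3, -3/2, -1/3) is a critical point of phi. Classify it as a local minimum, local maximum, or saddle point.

saddle point

The Hessian is constant: H = [[0, -4, 6], [-4, -2, 4], [6, 4, 6]].
Leading principal minors: Δ₁ = 0, Δ₂ = -16, Δ₃ = -216.
The minors fit neither the all-positive nor the alternating-sign pattern, so H is indefinite: a saddle point.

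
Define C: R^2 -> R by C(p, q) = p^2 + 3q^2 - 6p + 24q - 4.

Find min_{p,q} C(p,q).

-61

C(p,q) separates as A(p) + B(q) − 4, so its minimum is min A + min B − 4.
A'(p) = 2p - 6 vanishes at p ∈ {3}; B'(q) = 6q + 24 vanishes at q ∈ {-4}.
Local minima of A (where A''>0): A(3)=-9. Local minima of B: B(-4)=-48.
So the global minimum of C is A(3) + B(-4) − 4 = -9 − 48 − 4 = -61, attained at (3, -4).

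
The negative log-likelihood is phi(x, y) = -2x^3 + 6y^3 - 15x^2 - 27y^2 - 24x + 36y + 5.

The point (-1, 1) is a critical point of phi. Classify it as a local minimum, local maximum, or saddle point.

The mixed partial ∂²phi/∂x∂y is 0, so the Hessian at any point is diag(phi_xx, phi_yy) = diag(-6(2x + 5), 18(2y - 3)).
At (-1, 1): H = diag(-18, -18).
Both eigenvalues are negative, so H is negative definite: a local maximum.

local maximum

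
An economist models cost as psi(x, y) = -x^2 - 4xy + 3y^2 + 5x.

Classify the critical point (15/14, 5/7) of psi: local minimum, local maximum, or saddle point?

saddle point

The Hessian of psi is constant: H = [[-2, -4], [-4, 6]].
det(H) = (-2)·6 − (-4)² = -28.
Since det(H) < 0, H is indefinite and the critical point is a saddle point.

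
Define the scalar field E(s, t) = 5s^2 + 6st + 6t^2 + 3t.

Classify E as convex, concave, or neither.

E is quadratic, so its Hessian is the constant matrix H = [[10, 6], [6, 12]].
det(H) = 84, tr(H) = 22.
det(H) > 0 and tr(H) > 0, so H is positive definite everywhere: convex.

convex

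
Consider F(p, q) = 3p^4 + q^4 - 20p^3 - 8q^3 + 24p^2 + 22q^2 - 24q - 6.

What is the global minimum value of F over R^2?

-143

F(p,q) separates as A(p) + B(q) − 6, so its minimum is min A + min B − 6.
A'(p) = 12p(p - 4)(p - 1) vanishes at p ∈ {0, 1, 4}; B'(q) = 4(q - 3)(q - 2)(q - 1) vanishes at q ∈ {1, 2, 3}.
Local minima of A (where A''>0): A(0)=0, A(4)=-128. Local minima of B: B(1)=-9, B(3)=-9.
So the global minimum of F is A(4) + B(1) − 6 = -128 − 9 − 6 = -143, attained at (4, 1).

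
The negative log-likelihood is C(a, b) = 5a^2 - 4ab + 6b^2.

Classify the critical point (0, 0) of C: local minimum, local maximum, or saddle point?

local minimum

The Hessian of C is constant: H = [[10, -4], [-4, 12]].
det(H) = 10·12 − (-4)² = 104.
det(H) > 0 and tr(H) = 22 > 0, so H is positive definite and the point is a local minimum.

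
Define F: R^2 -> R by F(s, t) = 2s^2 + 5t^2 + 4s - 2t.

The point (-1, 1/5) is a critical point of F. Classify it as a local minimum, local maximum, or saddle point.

The Hessian of F is constant: H = [[4, 0], [0, 10]].
det(H) = 4·10 − 0² = 40.
det(H) > 0 and tr(H) = 14 > 0, so H is positive definite and the point is a local minimum.

local minimum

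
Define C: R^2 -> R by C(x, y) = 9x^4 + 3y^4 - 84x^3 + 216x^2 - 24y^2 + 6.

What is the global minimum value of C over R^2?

-42

C(x,y) separates as P(x) + Q(y) + 6, so its minimum is min P + min Q + 6.
P'(x) = 36x(x - 4)(x - 3) vanishes at x ∈ {0, 3, 4}; Q'(y) = 12y(y - 2)(y + 2) vanishes at y ∈ {-2, 0, 2}.
Local minima of P (where P''>0): P(0)=0, P(4)=384. Local minima of Q: Q(-2)=-48, Q(2)=-48.
So the global minimum of C is P(0) + Q(-2) + 6 = 0 − 48 + 6 = -42, attained at (0, -2).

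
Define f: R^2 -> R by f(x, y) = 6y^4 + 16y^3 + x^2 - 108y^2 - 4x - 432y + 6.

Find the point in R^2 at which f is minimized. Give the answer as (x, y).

(2, 3)

f(x,y) separates as P(x) + Q(y) + 6, so its minimum is min P + min Q + 6.
P'(x) = 2x - 4 vanishes at x ∈ {2}; Q'(y) = 24(y - 3)(y + 2)(y + 3) vanishes at y ∈ {-3, -2, 3}.
Local minima of P (where P''>0): P(2)=-4. Local minima of Q: Q(-3)=378, Q(3)=-1350.
So the global minimum of f is P(2) + Q(3) + 6 = -4 − 1350 + 6 = -1348, attained at (2, 3).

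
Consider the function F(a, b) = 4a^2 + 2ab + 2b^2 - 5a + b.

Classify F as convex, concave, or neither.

convex

F is quadratic, so its Hessian is the constant matrix H = [[8, 2], [2, 4]].
det(H) = 28, tr(H) = 12.
det(H) > 0 and tr(H) > 0, so H is positive definite everywhere: convex.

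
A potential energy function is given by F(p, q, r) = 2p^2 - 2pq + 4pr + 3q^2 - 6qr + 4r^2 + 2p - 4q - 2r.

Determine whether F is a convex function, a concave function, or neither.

F is quadratic, so its Hessian is the constant matrix H = [[4, -2, 4], [-2, 6, -6], [4, -6, 8]].
Leading principal minors: 4, 20, 16.
All positive ⇒ H ≻ 0 ⇒ convex.

convex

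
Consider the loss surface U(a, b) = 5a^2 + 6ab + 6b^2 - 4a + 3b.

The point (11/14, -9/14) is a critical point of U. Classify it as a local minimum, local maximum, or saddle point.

The Hessian of U is constant: H = [[10, 6], [6, 12]].
det(H) = 10·12 − 6² = 84.
det(H) > 0 and tr(H) = 22 > 0, so H is positive definite and the point is a local minimum.

local minimum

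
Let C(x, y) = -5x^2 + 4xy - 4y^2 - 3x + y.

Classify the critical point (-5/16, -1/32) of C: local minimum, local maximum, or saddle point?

The Hessian of C is constant: H = [[-10, 4], [4, -8]].
det(H) = (-10)·(-8) − 4² = 64.
det(H) > 0 and tr(H) = -18 < 0, so H is negative definite and the point is a local maximum.

local maximum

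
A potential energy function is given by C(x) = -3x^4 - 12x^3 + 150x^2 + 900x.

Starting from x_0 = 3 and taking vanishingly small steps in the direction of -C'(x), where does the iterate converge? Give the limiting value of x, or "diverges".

C'(x) = -12(x - 5)(x + 3)(x + 5), so C'(3) = 1152.
Gradient descent moves in the -C' direction, i.e. x is decreasing.
The nearest critical point in that direction is x = -3, where C'' = 192 > 0 (a local minimum). The iterate converges there.

-3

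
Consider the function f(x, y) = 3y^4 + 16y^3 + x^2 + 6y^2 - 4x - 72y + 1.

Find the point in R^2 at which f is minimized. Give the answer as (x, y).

(2, 1)

f(x,y) separates as P(x) + Q(y) + 1, so its minimum is min P + min Q + 1.
P'(x) = 2x - 4 vanishes at x ∈ {2}; Q'(y) = 12(y - 1)(y + 2)(y + 3) vanishes at y ∈ {-3, -2, 1}.
Local minima of P (where P''>0): P(2)=-4. Local minima of Q: Q(-3)=81, Q(1)=-47.
So the global minimum of f is P(2) + Q(1) + 1 = -4 − 47 + 1 = -50, attained at (2, 1).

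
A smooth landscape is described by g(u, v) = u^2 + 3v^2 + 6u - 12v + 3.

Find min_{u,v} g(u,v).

-18

g(u,v) separates as P(u) + Q(v) + 3, so its minimum is min P + min Q + 3.
P'(u) = 2u + 6 vanishes at u ∈ {-3}; Q'(v) = 6v - 12 vanishes at v ∈ {2}.
Local minima of P (where P''>0): P(-3)=-9. Local minima of Q: Q(2)=-12.
So the global minimum of g is P(-3) + Q(2) + 3 = -9 − 12 + 3 = -18, attained at (-3, 2).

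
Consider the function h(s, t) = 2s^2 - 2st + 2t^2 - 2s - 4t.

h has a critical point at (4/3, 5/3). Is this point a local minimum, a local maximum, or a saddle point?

The Hessian of h is constant: H = [[4, -2], [-2, 4]].
det(H) = 4·4 − (-2)² = 12.
det(H) > 0 and tr(H) = 8 > 0, so H is positive definite and the point is a local minimum.

local minimum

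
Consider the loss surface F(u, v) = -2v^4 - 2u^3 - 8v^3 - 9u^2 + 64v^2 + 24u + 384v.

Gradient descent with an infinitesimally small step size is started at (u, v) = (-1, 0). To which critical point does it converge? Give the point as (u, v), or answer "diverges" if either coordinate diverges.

(-4, -3)

F is separable, so gradient descent decouples: u follows -∂F/∂u, v follows -∂F/∂v.
∂F/∂u = -6(u - 1)(u + 4); at u=-1 this is 36, so u decreases.
∂F/∂v = -8(v - 4)(v + 3)(v + 4); at v=0 this is 384, so v decreases.
u converges to its nearest critical value -4 (a local min of the u-part); v converges to -3. The iterate converges to (-4, -3).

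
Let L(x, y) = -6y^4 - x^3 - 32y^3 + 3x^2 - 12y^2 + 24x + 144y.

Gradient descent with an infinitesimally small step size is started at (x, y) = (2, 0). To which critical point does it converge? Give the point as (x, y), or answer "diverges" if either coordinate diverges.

(-2, -2)

L is separable, so gradient descent decouples: x follows -∂L/∂x, y follows -∂L/∂y.
∂L/∂x = -3(x - 4)(x + 2); at x=2 this is 24, so x decreases.
∂L/∂y = -24(y - 1)(y + 2)(y + 3); at y=0 this is 144, so y decreases.
x converges to its nearest critical value -2 (a local min of the x-part); y converges to -2. The iterate converges to (-2, -2).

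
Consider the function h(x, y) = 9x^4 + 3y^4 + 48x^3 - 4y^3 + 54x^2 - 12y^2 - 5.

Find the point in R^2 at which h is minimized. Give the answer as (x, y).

h(x,y) separates as P(x) + Q(y) − 5, so its minimum is min P + min Q − 5.
P'(x) = 36x(x + 1)(x + 3) vanishes at x ∈ {-3, -1, 0}; Q'(y) = 12y(y - 2)(y + 1) vanishes at y ∈ {-1, 0, 2}.
Local minima of P (where P''>0): P(-3)=-81, P(0)=0. Local minima of Q: Q(-1)=-5, Q(2)=-32.
So the global minimum of h is P(-3) + Q(2) − 5 = -81 − 32 − 5 = -118, attained at (-3, 2).

(-3, 2)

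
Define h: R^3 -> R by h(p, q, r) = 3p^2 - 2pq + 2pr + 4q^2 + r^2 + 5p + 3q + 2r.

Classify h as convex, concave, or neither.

convex

h is quadratic, so its Hessian is the constant matrix H = [[6, -2, 2], [-2, 8, 0], [2, 0, 2]].
Leading principal minors: 6, 44, 56.
All positive ⇒ H ≻ 0 ⇒ convex.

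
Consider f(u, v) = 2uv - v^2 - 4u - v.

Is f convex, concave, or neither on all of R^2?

f is quadratic, so its Hessian is the constant matrix H = [[0, 2], [2, -2]].
det(H) = -4, tr(H) = -2.
det(H) < 0, so H is indefinite: neither convex nor concave.

neither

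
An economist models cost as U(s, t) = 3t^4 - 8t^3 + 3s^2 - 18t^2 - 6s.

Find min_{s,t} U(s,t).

-138

U(s,t) separates as P(s) + Q(t), so its minimum is min P + min Q.
P'(s) = 6s - 6 vanishes at s ∈ {1}; Q'(t) = 12t(t - 3)(t + 1) vanishes at t ∈ {-1, 0, 3}.
Local minima of P (where P''>0): P(1)=-3. Local minima of Q: Q(-1)=-7, Q(3)=-135.
So the global minimum of U is P(1) + Q(3) = -3 − 135 = -138, attained at (1, 3).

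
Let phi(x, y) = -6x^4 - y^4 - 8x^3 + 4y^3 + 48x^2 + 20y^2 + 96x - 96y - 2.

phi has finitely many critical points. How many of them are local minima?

phi separates as a function of x plus a function of y, so ∇phi=0 decouples.
∂phi/∂x = -24(x - 2)(x + 1)(x + 2) = 0 at x ∈ {-2, -1, 2}; ∂phi/∂y = -4(y - 4)(y - 2)(y + 3) = 0 at y ∈ {-3, 2, 4}.
The Hessian is diagonal: diag(phi_xx, phi_yy). Second derivatives: phi_xx(-2)=-96, phi_xx(-1)=72, phi_xx(2)=-288; phi_yy(-3)=-140, phi_yy(2)=40, phi_yy(4)=-56.
Local minima occur where both diagonal entries positive: (-1, 2). Count: 1.

1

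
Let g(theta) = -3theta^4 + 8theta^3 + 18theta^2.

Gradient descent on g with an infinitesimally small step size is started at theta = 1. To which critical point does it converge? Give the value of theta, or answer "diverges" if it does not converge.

g'(theta) = -12theta(theta - 3)(theta + 1), so g'(1) = 48.
Gradient descent moves in the -g' direction, i.e. theta is decreasing.
The nearest critical point in that direction is theta = 0, where g'' = 36 > 0 (a local minimum). The iterate converges there.

0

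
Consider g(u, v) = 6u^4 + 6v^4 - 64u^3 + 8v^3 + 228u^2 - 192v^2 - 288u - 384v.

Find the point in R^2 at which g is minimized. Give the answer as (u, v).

g(u,v) separates as P(u) + Q(v), so its minimum is min P + min Q.
P'(u) = 24(u - 4)(u - 3)(u - 1) vanishes at u ∈ {1, 3, 4}; Q'(v) = 24(v - 4)(v + 1)(v + 4) vanishes at v ∈ {-4, -1, 4}.
Local minima of P (where P''>0): P(1)=-118, P(4)=-64. Local minima of Q: Q(-4)=-512, Q(4)=-2560.
So the global minimum of g is P(1) + Q(4) = -118 − 2560 = -2678, attained at (1, 4).

(1, 4)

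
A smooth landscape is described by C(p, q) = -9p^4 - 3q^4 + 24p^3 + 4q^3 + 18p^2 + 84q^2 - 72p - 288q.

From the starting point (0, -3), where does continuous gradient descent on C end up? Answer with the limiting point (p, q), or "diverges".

C is separable, so gradient descent decouples: p follows -∂C/∂p, q follows -∂C/∂q.
∂C/∂p = -36(p - 2)(p - 1)(p + 1); at p=0 this is -72, so p increases.
∂C/∂q = -12(q - 3)(q - 2)(q + 4); at q=-3 this is -360, so q increases.
p converges to its nearest critical value 1 (a local min of the p-part); q converges to 2. The iterate converges to (1, 2).

(1, 2)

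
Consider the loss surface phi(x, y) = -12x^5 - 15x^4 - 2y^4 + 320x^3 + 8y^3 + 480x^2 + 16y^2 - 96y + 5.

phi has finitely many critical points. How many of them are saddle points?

phi separates as a function of x plus a function of y, so ∇phi=0 decouples.
∂phi/∂x = -60x(x - 4)(x + 1)(x + 4) = 0 at x ∈ {-4, -1, 0, 4}; ∂phi/∂y = -8(y - 3)(y - 2)(y + 2) = 0 at y ∈ {-2, 2, 3}.
The Hessian is diagonal: diag(phi_xx, phi_yy). Second derivatives: phi_xx(-4)=5760, phi_xx(-1)=-900, phi_xx(0)=960, phi_xx(4)=-9600; phi_yy(-2)=-160, phi_yy(2)=32, phi_yy(3)=-40.
Saddle points occur where the two diagonal entries have opposite signs: (-4, -2), (-4, 3), (-1, 2), (0, -2), (0, 3), (4, 2). Count: 6.

6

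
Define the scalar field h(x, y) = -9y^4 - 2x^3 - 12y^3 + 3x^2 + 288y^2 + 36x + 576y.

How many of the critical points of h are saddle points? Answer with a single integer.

h separates as a function of x plus a function of y, so ∇h=0 decouples.
∂h/∂x = -6(x - 3)(x + 2) = 0 at x ∈ {-2, 3}; ∂h/∂y = -36(y - 4)(y + 1)(y + 4) = 0 at y ∈ {-4, -1, 4}.
The Hessian is diagonal: diag(h_xx, h_yy). Second derivatives: h_xx(-2)=30, h_xx(3)=-30; h_yy(-4)=-864, h_yy(-1)=540, h_yy(4)=-1440.
Saddle points occur where the two diagonal entries have opposite signs: (-2, -4), (-2, 4), (3, -1). Count: 3.

3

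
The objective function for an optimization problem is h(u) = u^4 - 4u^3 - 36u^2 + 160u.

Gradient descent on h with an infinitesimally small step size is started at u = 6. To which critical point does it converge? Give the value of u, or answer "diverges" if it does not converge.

h'(u) = 4(u - 5)(u - 2)(u + 4), so h'(6) = 160.
Gradient descent moves in the -h' direction, i.e. u is decreasing.
The nearest critical point in that direction is u = 5, where h'' = 108 > 0 (a local minimum). The iterate converges there.

5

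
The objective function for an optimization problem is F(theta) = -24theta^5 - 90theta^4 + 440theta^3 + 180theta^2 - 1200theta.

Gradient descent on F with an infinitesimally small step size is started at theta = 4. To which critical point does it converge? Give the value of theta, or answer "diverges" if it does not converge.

F'(theta) = -120(theta - 2)(theta - 1)(theta + 1)(theta + 5), so F'(4) = -32400.
Gradient descent moves in the -F' direction, i.e. theta is increasing.
There is no critical point above theta=4, and F' keeps the same sign, so the iterate runs off to +∞.

diverges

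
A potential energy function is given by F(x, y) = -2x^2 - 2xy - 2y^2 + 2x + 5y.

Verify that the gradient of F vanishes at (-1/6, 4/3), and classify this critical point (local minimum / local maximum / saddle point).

local maximum

∇F = (-4x - 2y + 2, -2x - 4y + 5); substituting (-1/6, 4/3) gives ∇F = (0, 0), so (-1/6, 4/3) is indeed a critical point.
The Hessian of F is constant: H = [[-4, -2], [-2, -4]].
det(H) = (-4)·(-4) − (-2)² = 12.
det(H) > 0 and tr(H) = -8 < 0, so H is negative definite and the point is a local maximum.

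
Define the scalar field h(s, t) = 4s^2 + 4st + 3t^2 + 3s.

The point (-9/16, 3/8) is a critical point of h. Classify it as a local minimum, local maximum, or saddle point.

local minimum

The Hessian of h is constant: H = [[8, 4], [4, 6]].
det(H) = 8·6 − 4² = 32.
det(H) > 0 and tr(H) = 14 > 0, so H is positive definite and the point is a local minimum.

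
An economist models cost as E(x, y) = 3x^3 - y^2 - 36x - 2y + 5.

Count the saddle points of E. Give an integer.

E separates as a function of x plus a function of y, so ∇E=0 decouples.
∂E/∂x = 9(x - 2)(x + 2) = 0 at x ∈ {-2, 2}; ∂E/∂y = -2(y + 1) = 0 at y ∈ {-1}.
The Hessian is diagonal: diag(E_xx, E_yy). Second derivatives: E_xx(-2)=-36, E_xx(2)=36; E_yy(-1)=-2.
Saddle points occur where the two diagonal entries have opposite signs: (2, -1). Count: 1.

1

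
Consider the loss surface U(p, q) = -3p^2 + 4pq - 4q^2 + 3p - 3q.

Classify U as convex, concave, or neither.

concave

U is quadratic, so its Hessian is the constant matrix H = [[-6, 4], [4, -8]].
det(H) = 32, tr(H) = -14.
det(H) > 0 and tr(H) < 0, so H is negative definite everywhere: concave.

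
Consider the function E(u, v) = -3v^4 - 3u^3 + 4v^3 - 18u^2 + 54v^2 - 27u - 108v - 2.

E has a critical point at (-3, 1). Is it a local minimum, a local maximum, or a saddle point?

The mixed partial ∂²E/∂u∂v is 0, so the Hessian at any point is diag(E_uu, E_vv) = diag(-18(u + 2), 12(-3v^2 + 2v + 9)).
At (-3, 1): H = diag(18, 96).
Both eigenvalues are positive, so H is positive definite: a local minimum.

local minimum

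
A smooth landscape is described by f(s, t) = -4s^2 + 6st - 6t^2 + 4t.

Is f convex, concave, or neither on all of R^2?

concave

f is quadratic, so its Hessian is the constant matrix H = [[-8, 6], [6, -12]].
det(H) = 60, tr(H) = -20.
det(H) > 0 and tr(H) < 0, so H is negative definite everywhere: concave.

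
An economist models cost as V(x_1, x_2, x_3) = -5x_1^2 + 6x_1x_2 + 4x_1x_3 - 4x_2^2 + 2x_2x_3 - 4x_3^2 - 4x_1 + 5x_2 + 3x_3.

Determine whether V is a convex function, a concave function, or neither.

concave

V is quadratic, so its Hessian is the constant matrix H = [[-10, 6, 4], [6, -8, 2], [4, 2, -8]].
Leading principal minors: -10, 44, -88.
Signs alternate −, +, − ⇒ H ≺ 0 ⇒ concave.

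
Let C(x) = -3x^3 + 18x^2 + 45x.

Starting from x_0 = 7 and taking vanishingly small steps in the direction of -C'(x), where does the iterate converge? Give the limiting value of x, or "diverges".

C'(x) = -9(x - 5)(x + 1), so C'(7) = -144.
Gradient descent moves in the -C' direction, i.e. x is increasing.
There is no critical point above x=7, and C' keeps the same sign, so the iterate runs off to +∞.

diverges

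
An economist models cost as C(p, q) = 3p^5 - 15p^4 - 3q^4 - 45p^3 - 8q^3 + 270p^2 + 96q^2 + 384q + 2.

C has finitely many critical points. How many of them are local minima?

2

C separates as a function of p plus a function of q, so ∇C=0 decouples.
∂C/∂p = 15p(p - 4)(p - 3)(p + 3) = 0 at p ∈ {-3, 0, 3, 4}; ∂C/∂q = -12(q - 4)(q + 2)(q + 4) = 0 at q ∈ {-4, -2, 4}.
The Hessian is diagonal: diag(C_pp, C_qq). Second derivatives: C_pp(-3)=-1890, C_pp(0)=540, C_pp(3)=-270, C_pp(4)=420; C_qq(-4)=-192, C_qq(-2)=144, C_qq(4)=-576.
Local minima occur where both diagonal entries positive: (0, -2), (4, -2). Count: 2.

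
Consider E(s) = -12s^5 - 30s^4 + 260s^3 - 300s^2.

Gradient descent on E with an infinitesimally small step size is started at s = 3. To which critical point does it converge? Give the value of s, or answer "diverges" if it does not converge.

E'(s) = -60s(s - 2)(s - 1)(s + 5), so E'(3) = -2880.
Gradient descent moves in the -E' direction, i.e. s is increasing.
There is no critical point above s=3, and E' keeps the same sign, so the iterate runs off to +∞.

diverges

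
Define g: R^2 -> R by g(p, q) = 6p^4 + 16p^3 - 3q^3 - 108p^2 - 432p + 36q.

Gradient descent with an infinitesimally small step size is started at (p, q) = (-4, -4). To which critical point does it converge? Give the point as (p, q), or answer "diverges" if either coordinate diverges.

g is separable, so gradient descent decouples: p follows -∂g/∂p, q follows -∂g/∂q.
∂g/∂p = 24(p - 3)(p + 2)(p + 3); at p=-4 this is -336, so p increases.
∂g/∂q = -9(q - 2)(q + 2); at q=-4 this is -108, so q increases.
p converges to its nearest critical value -3 (a local min of the p-part); q converges to -2. The iterate converges to (-3, -2).

(-3, -2)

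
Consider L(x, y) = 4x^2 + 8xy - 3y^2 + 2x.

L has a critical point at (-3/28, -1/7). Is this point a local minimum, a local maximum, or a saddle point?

The Hessian of L is constant: H = [[8, 8], [8, -6]].
det(H) = 8·(-6) − 8² = -112.
Since det(H) < 0, H is indefinite and the critical point is a saddle point.

saddle point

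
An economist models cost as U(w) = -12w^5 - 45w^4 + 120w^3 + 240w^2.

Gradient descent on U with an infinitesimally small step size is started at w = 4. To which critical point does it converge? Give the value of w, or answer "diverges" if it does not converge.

diverges

U'(w) = -60w(w - 2)(w + 1)(w + 4), so U'(4) = -19200.
Gradient descent moves in the -U' direction, i.e. w is increasing.
There is no critical point above w=4, and U' keeps the same sign, so the iterate runs off to +∞.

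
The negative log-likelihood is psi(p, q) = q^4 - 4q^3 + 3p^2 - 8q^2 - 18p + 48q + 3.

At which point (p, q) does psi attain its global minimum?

psi(p,q) separates as A(p) + B(q) + 3, so its minimum is min A + min B + 3.
A'(p) = 6p - 18 vanishes at p ∈ {3}; B'(q) = 4(q - 3)(q - 2)(q + 2) vanishes at q ∈ {-2, 2, 3}.
Local minima of A (where A''>0): A(3)=-27. Local minima of B: B(-2)=-80, B(3)=45.
So the global minimum of psi is A(3) + B(-2) + 3 = -27 − 80 + 3 = -104, attained at (3, -2).

(3, -2)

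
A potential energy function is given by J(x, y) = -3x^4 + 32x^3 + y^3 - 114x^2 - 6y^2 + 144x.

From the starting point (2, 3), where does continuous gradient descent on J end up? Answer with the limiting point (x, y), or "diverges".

J is separable, so gradient descent decouples: x follows -∂J/∂x, y follows -∂J/∂y.
∂J/∂x = -12(x - 4)(x - 3)(x - 1); at x=2 this is -24, so x increases.
∂J/∂y = 3y(y - 4); at y=3 this is -9, so y increases.
x converges to its nearest critical value 3 (a local min of the x-part); y converges to 4. The iterate converges to (3, 4).

(3, 4)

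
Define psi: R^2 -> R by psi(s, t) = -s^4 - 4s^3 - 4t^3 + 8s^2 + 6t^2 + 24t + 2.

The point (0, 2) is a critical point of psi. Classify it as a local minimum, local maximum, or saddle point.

saddle point

The mixed partial ∂²psi/∂s∂t is 0, so the Hessian at any point is diag(psi_ss, psi_tt) = diag(4(-3s^2 - 6s + 4), 12(-2t + 1)).
At (0, 2): H = diag(16, -36).
The eigenvalues have opposite signs, so H is indefinite: a saddle point.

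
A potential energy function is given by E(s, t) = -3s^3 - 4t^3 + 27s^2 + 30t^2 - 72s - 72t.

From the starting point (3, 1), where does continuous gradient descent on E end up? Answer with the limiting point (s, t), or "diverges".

E is separable, so gradient descent decouples: s follows -∂E/∂s, t follows -∂E/∂t.
∂E/∂s = -9(s - 4)(s - 2); at s=3 this is 9, so s decreases.
∂E/∂t = -12(t - 3)(t - 2); at t=1 this is -24, so t increases.
s converges to its nearest critical value 2 (a local min of the s-part); t converges to 2. The iterate converges to (2, 2).

(2, 2)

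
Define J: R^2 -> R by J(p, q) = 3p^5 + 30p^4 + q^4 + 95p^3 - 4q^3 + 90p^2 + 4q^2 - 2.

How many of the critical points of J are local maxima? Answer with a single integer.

J separates as a function of p plus a function of q, so ∇J=0 decouples.
∂J/∂p = 15p(p + 1)(p + 3)(p + 4) = 0 at p ∈ {-4, -3, -1, 0}; ∂J/∂q = 4q(q - 2)(q - 1) = 0 at q ∈ {0, 1, 2}.
The Hessian is diagonal: diag(J_pp, J_qq). Second derivatives: J_pp(-4)=-180, J_pp(-3)=90, J_pp(-1)=-90, J_pp(0)=180; J_qq(0)=8, J_qq(1)=-4, J_qq(2)=8.
Local maxima occur where both diagonal entries negative: (-4, 1), (-1, 1). Count: 2.

2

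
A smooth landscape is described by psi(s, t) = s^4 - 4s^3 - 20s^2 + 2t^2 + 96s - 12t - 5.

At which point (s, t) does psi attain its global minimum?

psi(s,t) separates as P(s) + Q(t) − 5, so its minimum is min P + min Q − 5.
P'(s) = 4(s - 4)(s - 2)(s + 3) vanishes at s ∈ {-3, 2, 4}; Q'(t) = 4(t - 3) vanishes at t ∈ {3}.
Local minima of P (where P''>0): P(-3)=-279, P(4)=64. Local minima of Q: Q(3)=-18.
So the global minimum of psi is P(-3) + Q(3) − 5 = -279 − 18 − 5 = -302, attained at (-3, 3).

(-3, 3)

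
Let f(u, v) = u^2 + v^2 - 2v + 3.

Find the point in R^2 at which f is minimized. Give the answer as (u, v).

(0, 1)

f(u,v) separates as P(u) + Q(v) + 3, so its minimum is min P + min Q + 3.
P'(u) = 2u vanishes at u ∈ {0}; Q'(v) = 2v - 2 vanishes at v ∈ {1}.
Local minima of P (where P''>0): P(0)=0. Local minima of Q: Q(1)=-1.
So the global minimum of f is P(0) + Q(1) + 3 = 0 − 1 + 3 = 2, attained at (0, 1).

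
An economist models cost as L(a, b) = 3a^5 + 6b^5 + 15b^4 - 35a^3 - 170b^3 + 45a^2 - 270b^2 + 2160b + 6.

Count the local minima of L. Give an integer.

L separates as a function of a plus a function of b, so ∇L=0 decouples.
∂L/∂a = 15a(a - 2)(a - 1)(a + 3) = 0 at a ∈ {-3, 0, 1, 2}; ∂L/∂b = 30(b - 3)(b - 2)(b + 3)(b + 4) = 0 at b ∈ {-4, -3, 2, 3}.
The Hessian is diagonal: diag(L_aa, L_bb). Second derivatives: L_aa(-3)=-900, L_aa(0)=90, L_aa(1)=-60, L_aa(2)=150; L_bb(-4)=-1260, L_bb(-3)=900, L_bb(2)=-900, L_bb(3)=1260.
Local minima occur where both diagonal entries positive: (0, -3), (0, 3), (2, -3), (2, 3). Count: 4.

4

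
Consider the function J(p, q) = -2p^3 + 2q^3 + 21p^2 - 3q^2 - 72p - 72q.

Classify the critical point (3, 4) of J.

The mixed partial ∂²J/∂p∂q is 0, so the Hessian at any point is diag(J_pp, J_qq) = diag(6(-2p + 7), 6(2q - 1)).
At (3, 4): H = diag(6, 42).
Both eigenvalues are positive, so H is positive definite: a local minimum.

local minimum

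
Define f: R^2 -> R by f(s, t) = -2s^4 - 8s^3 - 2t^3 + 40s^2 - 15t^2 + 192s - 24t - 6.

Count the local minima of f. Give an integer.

f separates as a function of s plus a function of t, so ∇f=0 decouples.
∂f/∂s = -8(s - 3)(s + 2)(s + 4) = 0 at s ∈ {-4, -2, 3}; ∂f/∂t = -6(t + 1)(t + 4) = 0 at t ∈ {-4, -1}.
The Hessian is diagonal: diag(f_ss, f_tt). Second derivatives: f_ss(-4)=-112, f_ss(-2)=80, f_ss(3)=-280; f_tt(-4)=18, f_tt(-1)=-18.
Local minima occur where both diagonal entries positive: (-2, -4). Count: 1.

1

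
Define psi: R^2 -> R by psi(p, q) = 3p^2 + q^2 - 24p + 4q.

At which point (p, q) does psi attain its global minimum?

(4, -2)

psi(p,q) separates as A(p) + B(q), so its minimum is min A + min B.
A'(p) = 6p - 24 vanishes at p ∈ {4}; B'(q) = 2q + 4 vanishes at q ∈ {-2}.
Local minima of A (where A''>0): A(4)=-48. Local minima of B: B(-2)=-4.
So the global minimum of psi is A(4) + B(-2) = -48 − 4 = -52, attained at (4, -2).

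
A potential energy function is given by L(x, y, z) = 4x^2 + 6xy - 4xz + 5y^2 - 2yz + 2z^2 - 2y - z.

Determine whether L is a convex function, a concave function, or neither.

convex

L is quadratic, so its Hessian is the constant matrix H = [[8, 6, -4], [6, 10, -2], [-4, -2, 4]].
Leading principal minors: 8, 44, 80.
All positive ⇒ H ≻ 0 ⇒ convex.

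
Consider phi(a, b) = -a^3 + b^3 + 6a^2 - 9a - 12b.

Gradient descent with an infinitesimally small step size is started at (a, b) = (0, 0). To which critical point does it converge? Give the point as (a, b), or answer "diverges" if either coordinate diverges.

(1, 2)

phi is separable, so gradient descent decouples: a follows -∂phi/∂a, b follows -∂phi/∂b.
∂phi/∂a = -3(a - 3)(a - 1); at a=0 this is -9, so a increases.
∂phi/∂b = 3(b - 2)(b + 2); at b=0 this is -12, so b increases.
a converges to its nearest critical value 1 (a local min of the a-part); b converges to 2. The iterate converges to (1, 2).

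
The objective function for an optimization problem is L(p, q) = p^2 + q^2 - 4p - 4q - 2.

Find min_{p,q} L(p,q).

-10

L(p,q) separates as A(p) + B(q) − 2, so its minimum is min A + min B − 2.
A'(p) = 2p - 4 vanishes at p ∈ {2}; B'(q) = 2q - 4 vanishes at q ∈ {2}.
Local minima of A (where A''>0): A(2)=-4. Local minima of B: B(2)=-4.
So the global minimum of L is A(2) + B(2) − 2 = -4 − 4 − 2 = -10, attained at (2, 2).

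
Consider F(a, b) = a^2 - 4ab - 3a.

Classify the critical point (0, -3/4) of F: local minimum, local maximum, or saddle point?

The Hessian of F is constant: H = [[2, -4], [-4, 0]].
det(H) = 2·0 − (-4)² = -16.
Since det(H) < 0, H is indefinite and the critical point is a saddle point.

saddle point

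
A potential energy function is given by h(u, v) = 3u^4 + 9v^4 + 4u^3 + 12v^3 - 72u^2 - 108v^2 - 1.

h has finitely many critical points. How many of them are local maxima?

h separates as a function of u plus a function of v, so ∇h=0 decouples.
∂h/∂u = 12u(u - 3)(u + 4) = 0 at u ∈ {-4, 0, 3}; ∂h/∂v = 36v(v - 2)(v + 3) = 0 at v ∈ {-3, 0, 2}.
The Hessian is diagonal: diag(h_uu, h_vv). Second derivatives: h_uu(-4)=336, h_uu(0)=-144, h_uu(3)=252; h_vv(-3)=540, h_vv(0)=-216, h_vv(2)=360.
Local maxima occur where both diagonal entries negative: (0, 0). Count: 1.

1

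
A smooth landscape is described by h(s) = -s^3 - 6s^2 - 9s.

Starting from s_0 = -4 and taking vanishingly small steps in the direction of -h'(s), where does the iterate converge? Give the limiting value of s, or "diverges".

-3

h'(s) = -3(s + 1)(s + 3), so h'(-4) = -9.
Gradient descent moves in the -h' direction, i.e. s is increasing.
The nearest critical point in that direction is s = -3, where h'' = 6 > 0 (a local minimum). The iterate converges there.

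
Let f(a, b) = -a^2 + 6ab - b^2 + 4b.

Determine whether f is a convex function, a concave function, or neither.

f is quadratic, so its Hessian is the constant matrix H = [[-2, 6], [6, -2]].
det(H) = -32, tr(H) = -4.
det(H) < 0, so H is indefinite: neither convex nor concave.

neither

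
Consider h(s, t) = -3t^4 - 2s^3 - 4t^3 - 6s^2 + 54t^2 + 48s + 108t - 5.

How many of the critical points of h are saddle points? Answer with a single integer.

3

h separates as a function of s plus a function of t, so ∇h=0 decouples.
∂h/∂s = -6(s - 2)(s + 4) = 0 at s ∈ {-4, 2}; ∂h/∂t = -12(t - 3)(t + 1)(t + 3) = 0 at t ∈ {-3, -1, 3}.
The Hessian is diagonal: diag(h_ss, h_tt). Second derivatives: h_ss(-4)=36, h_ss(2)=-36; h_tt(-3)=-144, h_tt(-1)=96, h_tt(3)=-288.
Saddle points occur where the two diagonal entries have opposite signs: (-4, -3), (-4, 3), (2, -1). Count: 3.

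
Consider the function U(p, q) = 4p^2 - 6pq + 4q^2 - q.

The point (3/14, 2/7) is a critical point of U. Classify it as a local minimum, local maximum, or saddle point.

local minimum

The Hessian of U is constant: H = [[8, -6], [-6, 8]].
det(H) = 8·8 − (-6)² = 28.
det(H) > 0 and tr(H) = 16 > 0, so H is positive definite and the point is a local minimum.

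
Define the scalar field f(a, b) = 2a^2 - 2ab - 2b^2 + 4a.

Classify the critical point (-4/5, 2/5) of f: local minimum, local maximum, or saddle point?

saddle point

The Hessian of f is constant: H = [[4, -2], [-2, -4]].
det(H) = 4·(-4) − (-2)² = -20.
Since det(H) < 0, H is indefinite and the critical point is a saddle point.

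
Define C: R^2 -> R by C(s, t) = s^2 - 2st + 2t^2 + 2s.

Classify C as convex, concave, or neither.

C is quadratic, so its Hessian is the constant matrix H = [[2, -2], [-2, 4]].
det(H) = 4, tr(H) = 6.
det(H) > 0 and tr(H) > 0, so H is positive definite everywhere: convex.

convex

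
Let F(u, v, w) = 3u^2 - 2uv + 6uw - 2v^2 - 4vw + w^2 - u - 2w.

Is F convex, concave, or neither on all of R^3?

neither

F is quadratic, so its Hessian is the constant matrix H = [[6, -2, 6], [-2, -4, -4], [6, -4, 2]].
Leading principal minors: 6, -28, 88.
Neither pattern holds ⇒ H is indefinite ⇒ neither convex nor concave.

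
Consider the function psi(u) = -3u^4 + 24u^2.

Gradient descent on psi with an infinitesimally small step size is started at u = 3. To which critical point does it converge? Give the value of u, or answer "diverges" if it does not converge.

psi'(u) = -12u(u - 2)(u + 2), so psi'(3) = -180.
Gradient descent moves in the -psi' direction, i.e. u is increasing.
There is no critical point above u=3, and psi' keeps the same sign, so the iterate runs off to +∞.

diverges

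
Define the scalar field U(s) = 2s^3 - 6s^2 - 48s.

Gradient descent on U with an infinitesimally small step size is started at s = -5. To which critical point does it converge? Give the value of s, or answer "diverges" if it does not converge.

diverges

U'(s) = 6(s - 4)(s + 2), so U'(-5) = 162.
Gradient descent moves in the -U' direction, i.e. s is decreasing.
There is no critical point below s=-5, and U' keeps the same sign, so the iterate runs off to −∞.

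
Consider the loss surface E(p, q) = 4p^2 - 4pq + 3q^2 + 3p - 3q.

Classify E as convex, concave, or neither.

convex

E is quadratic, so its Hessian is the constant matrix H = [[8, -4], [-4, 6]].
det(H) = 32, tr(H) = 14.
det(H) > 0 and tr(H) > 0, so H is positive definite everywhere: convex.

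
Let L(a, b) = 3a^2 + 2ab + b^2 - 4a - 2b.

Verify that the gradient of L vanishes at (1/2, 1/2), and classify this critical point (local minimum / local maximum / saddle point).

local minimum

∇L = (6a + 2b - 4, 2a + 2b - 2); substituting (1/2, 1/2) gives ∇L = (0, 0), so (1/2, 1/2) is indeed a critical point.
The Hessian of L is constant: H = [[6, 2], [2, 2]].
det(H) = 6·2 − 2² = 8.
det(H) > 0 and tr(H) = 8 > 0, so H is positive definite and the point is a local minimum.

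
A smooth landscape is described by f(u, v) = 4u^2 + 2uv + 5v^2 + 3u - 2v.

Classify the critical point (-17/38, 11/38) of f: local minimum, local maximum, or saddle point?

The Hessian of f is constant: H = [[8, 2], [2, 10]].
det(H) = 8·10 − 2² = 76.
det(H) > 0 and tr(H) = 18 > 0, so H is positive definite and the point is a local minimum.

local minimum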